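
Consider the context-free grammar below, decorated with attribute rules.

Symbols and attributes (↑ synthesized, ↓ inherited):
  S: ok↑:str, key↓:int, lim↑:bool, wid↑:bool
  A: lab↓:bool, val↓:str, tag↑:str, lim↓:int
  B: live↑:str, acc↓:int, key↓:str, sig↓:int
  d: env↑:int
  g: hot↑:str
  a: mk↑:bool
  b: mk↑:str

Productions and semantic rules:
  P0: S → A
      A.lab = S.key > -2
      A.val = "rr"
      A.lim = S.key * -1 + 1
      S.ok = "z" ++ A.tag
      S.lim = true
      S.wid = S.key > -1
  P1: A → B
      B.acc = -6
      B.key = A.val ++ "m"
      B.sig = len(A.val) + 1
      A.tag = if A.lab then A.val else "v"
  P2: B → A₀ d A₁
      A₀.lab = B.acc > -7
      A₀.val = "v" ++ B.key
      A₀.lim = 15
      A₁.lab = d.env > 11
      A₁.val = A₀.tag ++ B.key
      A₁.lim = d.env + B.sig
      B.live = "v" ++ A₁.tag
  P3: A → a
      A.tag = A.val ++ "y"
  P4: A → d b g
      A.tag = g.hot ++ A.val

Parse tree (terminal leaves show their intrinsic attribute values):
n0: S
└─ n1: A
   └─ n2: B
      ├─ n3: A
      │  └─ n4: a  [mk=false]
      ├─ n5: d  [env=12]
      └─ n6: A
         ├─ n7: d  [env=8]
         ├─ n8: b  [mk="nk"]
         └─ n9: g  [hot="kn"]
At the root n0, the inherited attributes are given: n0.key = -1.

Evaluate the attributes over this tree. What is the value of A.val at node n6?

1. n0.key = -1  [given at root]
2. n1.lab = true  [S.key > -2]
3. n1.val = "rr"  ["rr"]
4. n1.lim = 2  [S.key * -1 + 1]
5. n2.acc = -6  [-6]
6. n2.key = "rrm"  [A.val ++ "m"]
7. n2.sig = 3  [len(A.val) + 1]
8. n3.lab = true  [B.acc > -7]
9. n3.val = "vrrm"  ["v" ++ B.key]
10. n3.lim = 15  [15]
11. n4.mk = false  [terminal]
12. n3.tag = "vrrmy"  [A.val ++ "y"]
13. n5.env = 12  [terminal]
14. n6.lab = true  [d.env > 11]
15. n6.val = "vrrmyrrm"  [A₀.tag ++ B.key]
16. n6.lim = 15  [d.env + B.sig]
17. n7.env = 8  [terminal]
18. n8.mk = "nk"  [terminal]
19. n9.hot = "kn"  [terminal]
20. n6.tag = "knvrrmyrrm"  [g.hot ++ A.val]
21. n2.live = "vknvrrmyrrm"  ["v" ++ A₁.tag]
22. n1.tag = "rr"  [if A.lab then A.val else "v"]
23. n0.ok = "zrr"  ["z" ++ A.tag]
24. n0.lim = true  [true]
25. n0.wid = false  [S.key > -1]

"vrrmyrrm"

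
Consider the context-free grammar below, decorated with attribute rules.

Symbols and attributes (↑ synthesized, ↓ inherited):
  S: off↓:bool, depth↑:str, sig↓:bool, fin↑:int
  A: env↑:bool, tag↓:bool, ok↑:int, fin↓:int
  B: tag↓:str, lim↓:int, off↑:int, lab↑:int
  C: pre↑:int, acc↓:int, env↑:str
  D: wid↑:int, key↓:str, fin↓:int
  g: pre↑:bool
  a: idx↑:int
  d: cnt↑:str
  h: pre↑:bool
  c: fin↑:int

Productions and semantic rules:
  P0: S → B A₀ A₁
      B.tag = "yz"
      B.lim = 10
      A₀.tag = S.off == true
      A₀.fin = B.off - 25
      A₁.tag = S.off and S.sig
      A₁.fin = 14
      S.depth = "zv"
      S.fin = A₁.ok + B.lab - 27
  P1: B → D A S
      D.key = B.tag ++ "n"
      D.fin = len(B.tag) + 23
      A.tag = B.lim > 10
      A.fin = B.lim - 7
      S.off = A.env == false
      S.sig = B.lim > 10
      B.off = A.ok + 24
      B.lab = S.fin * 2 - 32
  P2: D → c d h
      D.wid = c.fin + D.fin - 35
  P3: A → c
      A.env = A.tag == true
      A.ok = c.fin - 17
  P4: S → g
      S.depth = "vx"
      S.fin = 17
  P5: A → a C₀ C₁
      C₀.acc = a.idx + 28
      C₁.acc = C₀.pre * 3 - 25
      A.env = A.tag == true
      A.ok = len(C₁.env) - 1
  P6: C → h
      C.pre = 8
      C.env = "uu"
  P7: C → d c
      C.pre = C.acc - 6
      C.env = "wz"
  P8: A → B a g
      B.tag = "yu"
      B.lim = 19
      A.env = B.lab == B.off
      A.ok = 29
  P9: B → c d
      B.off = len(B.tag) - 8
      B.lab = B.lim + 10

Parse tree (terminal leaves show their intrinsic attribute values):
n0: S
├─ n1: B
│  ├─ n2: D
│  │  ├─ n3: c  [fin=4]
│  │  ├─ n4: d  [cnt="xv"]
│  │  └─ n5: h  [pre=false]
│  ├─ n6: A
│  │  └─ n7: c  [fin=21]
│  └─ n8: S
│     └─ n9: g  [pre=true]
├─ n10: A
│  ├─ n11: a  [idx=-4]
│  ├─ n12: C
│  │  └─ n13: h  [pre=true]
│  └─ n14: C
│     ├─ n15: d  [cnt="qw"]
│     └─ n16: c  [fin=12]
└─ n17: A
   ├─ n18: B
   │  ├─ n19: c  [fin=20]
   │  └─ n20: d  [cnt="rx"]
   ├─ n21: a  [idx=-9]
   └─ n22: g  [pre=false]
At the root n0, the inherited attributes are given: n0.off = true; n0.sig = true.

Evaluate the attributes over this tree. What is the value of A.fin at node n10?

3

1. n0.off = true  [given at root]
2. n0.sig = true  [given at root]
3. n1.tag = "yz"  ["yz"]
4. n1.lim = 10  [10]
5. n2.key = "yzn"  [B.tag ++ "n"]
6. n2.fin = 25  [len(B.tag) + 23]
7. n3.fin = 4  [terminal]
8. n4.cnt = "xv"  [terminal]
9. n5.pre = false  [terminal]
10. n2.wid = -6  [c.fin + D.fin - 35]
11. n6.tag = false  [B.lim > 10]
12. n6.fin = 3  [B.lim - 7]
13. n7.fin = 21  [terminal]
14. n6.env = false  [A.tag == true]
15. n6.ok = 4  [c.fin - 17]
16. n8.off = true  [A.env == false]
17. n8.sig = false  [B.lim > 10]
18. n9.pre = true  [terminal]
19. n8.depth = "vx"  ["vx"]
20. n8.fin = 17  [17]
21. n1.off = 28  [A.ok + 24]
22. n1.lab = 2  [S.fin * 2 - 32]
23. n10.tag = true  [S.off == true]
24. n10.fin = 3  [B.off - 25]
25. n11.idx = -4  [terminal]
26. n12.acc = 24  [a.idx + 28]
27. n13.pre = true  [terminal]
28. n12.pre = 8  [8]
29. n12.env = "uu"  ["uu"]
30. n14.acc = -1  [C₀.pre * 3 - 25]
31. n15.cnt = "qw"  [terminal]
32. n16.fin = 12  [terminal]
33. n14.pre = -7  [C.acc - 6]
34. n14.env = "wz"  ["wz"]
35. n10.env = true  [A.tag == true]
36. n10.ok = 1  [len(C₁.env) - 1]
37. n17.tag = true  [S.off and S.sig]
38. n17.fin = 14  [14]
39. n18.tag = "yu"  ["yu"]
40. n18.lim = 19  [19]
41. n19.fin = 20  [terminal]
42. n20.cnt = "rx"  [terminal]
43. n18.off = -6  [len(B.tag) - 8]
44. n18.lab = 29  [B.lim + 10]
45. n21.idx = -9  [terminal]
46. n22.pre = false  [terminal]
47. n17.env = false  [B.lab == B.off]
48. n17.ok = 29  [29]
49. n0.depth = "zv"  ["zv"]
50. n0.fin = 4  [A₁.ok + B.lab - 27]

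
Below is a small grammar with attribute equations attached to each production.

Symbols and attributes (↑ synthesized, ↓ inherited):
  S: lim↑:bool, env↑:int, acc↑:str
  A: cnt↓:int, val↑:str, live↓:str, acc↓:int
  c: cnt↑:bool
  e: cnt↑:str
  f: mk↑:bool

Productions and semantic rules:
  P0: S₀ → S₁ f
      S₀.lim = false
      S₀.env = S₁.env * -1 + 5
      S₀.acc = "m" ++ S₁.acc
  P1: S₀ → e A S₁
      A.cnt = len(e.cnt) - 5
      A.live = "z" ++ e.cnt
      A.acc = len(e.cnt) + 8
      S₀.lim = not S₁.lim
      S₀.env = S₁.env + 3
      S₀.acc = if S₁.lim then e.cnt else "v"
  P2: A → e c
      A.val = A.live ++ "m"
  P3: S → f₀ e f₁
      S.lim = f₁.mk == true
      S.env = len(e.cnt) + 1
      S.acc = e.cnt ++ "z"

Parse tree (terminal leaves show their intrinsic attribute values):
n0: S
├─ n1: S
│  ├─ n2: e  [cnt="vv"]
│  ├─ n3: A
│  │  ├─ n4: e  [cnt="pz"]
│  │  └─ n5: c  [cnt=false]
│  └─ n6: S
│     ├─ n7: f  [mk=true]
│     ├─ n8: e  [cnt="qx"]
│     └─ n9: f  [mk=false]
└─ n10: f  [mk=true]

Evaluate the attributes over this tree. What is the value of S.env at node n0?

1. n2.cnt = "vv"  [terminal]
2. n3.cnt = -3  [len(e.cnt) - 5]
3. n3.live = "zvv"  ["z" ++ e.cnt]
4. n3.acc = 10  [len(e.cnt) + 8]
5. n4.cnt = "pz"  [terminal]
6. n5.cnt = false  [terminal]
7. n3.val = "zvvm"  [A.live ++ "m"]
8. n7.mk = true  [terminal]
9. n8.cnt = "qx"  [terminal]
10. n9.mk = false  [terminal]
11. n6.lim = false  [f₁.mk == true]
12. n6.env = 3  [len(e.cnt) + 1]
13. n6.acc = "qxz"  [e.cnt ++ "z"]
14. n1.lim = true  [not S₁.lim]
15. n1.env = 6  [S₁.env + 3]
16. n1.acc = "v"  [if S₁.lim then e.cnt else "v"]
17. n10.mk = true  [terminal]
18. n0.lim = false  [false]
19. n0.env = -1  [S₁.env * -1 + 5]
20. n0.acc = "mv"  ["m" ++ S₁.acc]

-1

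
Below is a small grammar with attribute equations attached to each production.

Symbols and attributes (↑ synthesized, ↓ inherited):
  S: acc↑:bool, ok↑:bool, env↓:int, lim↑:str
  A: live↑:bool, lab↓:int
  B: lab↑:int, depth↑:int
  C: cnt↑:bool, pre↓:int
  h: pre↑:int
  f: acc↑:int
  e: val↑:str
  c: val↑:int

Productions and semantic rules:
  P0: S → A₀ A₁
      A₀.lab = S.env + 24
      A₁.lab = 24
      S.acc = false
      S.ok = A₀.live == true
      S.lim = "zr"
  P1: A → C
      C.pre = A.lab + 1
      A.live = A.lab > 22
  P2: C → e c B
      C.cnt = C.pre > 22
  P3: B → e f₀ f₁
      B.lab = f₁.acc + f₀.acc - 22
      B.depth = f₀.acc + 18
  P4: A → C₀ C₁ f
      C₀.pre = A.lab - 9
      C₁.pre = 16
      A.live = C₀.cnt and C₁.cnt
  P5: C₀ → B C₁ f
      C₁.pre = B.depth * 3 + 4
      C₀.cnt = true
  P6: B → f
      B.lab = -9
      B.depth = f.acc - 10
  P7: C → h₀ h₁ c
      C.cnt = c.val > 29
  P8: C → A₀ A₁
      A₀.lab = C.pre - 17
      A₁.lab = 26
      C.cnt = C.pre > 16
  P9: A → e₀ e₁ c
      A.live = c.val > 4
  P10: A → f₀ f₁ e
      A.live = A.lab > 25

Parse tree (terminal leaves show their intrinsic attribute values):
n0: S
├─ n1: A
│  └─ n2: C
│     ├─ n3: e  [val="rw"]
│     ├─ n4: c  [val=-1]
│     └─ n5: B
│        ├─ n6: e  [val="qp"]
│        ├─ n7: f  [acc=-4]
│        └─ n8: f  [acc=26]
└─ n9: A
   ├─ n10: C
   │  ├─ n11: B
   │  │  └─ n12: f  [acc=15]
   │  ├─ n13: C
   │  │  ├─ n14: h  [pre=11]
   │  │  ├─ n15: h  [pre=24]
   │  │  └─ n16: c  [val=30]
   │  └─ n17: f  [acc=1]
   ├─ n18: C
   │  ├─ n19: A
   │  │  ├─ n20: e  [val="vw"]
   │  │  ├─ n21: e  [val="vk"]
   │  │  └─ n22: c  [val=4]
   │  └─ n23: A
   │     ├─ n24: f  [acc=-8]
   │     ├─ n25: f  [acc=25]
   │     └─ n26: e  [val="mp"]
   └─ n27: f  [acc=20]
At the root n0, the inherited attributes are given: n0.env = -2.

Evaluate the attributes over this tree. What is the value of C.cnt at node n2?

true

1. n0.env = -2  [given at root]
2. n1.lab = 22  [S.env + 24]
3. n2.pre = 23  [A.lab + 1]
4. n3.val = "rw"  [terminal]
5. n4.val = -1  [terminal]
6. n6.val = "qp"  [terminal]
7. n7.acc = -4  [terminal]
8. n8.acc = 26  [terminal]
9. n5.lab = 0  [f₁.acc + f₀.acc - 22]
10. n5.depth = 14  [f₀.acc + 18]
11. n2.cnt = true  [C.pre > 22]
12. n1.live = false  [A.lab > 22]
13. n9.lab = 24  [24]
14. n10.pre = 15  [A.lab - 9]
15. n12.acc = 15  [terminal]
16. n11.lab = -9  [-9]
17. n11.depth = 5  [f.acc - 10]
18. n13.pre = 19  [B.depth * 3 + 4]
19. n14.pre = 11  [terminal]
20. n15.pre = 24  [terminal]
21. n16.val = 30  [terminal]
22. n13.cnt = true  [c.val > 29]
23. n17.acc = 1  [terminal]
24. n10.cnt = true  [true]
25. n18.pre = 16  [16]
26. n19.lab = -1  [C.pre - 17]
27. n20.val = "vw"  [terminal]
28. n21.val = "vk"  [terminal]
29. n22.val = 4  [terminal]
30. n19.live = false  [c.val > 4]
31. n23.lab = 26  [26]
32. n24.acc = -8  [terminal]
33. n25.acc = 25  [terminal]
34. n26.val = "mp"  [terminal]
35. n23.live = true  [A.lab > 25]
36. n18.cnt = false  [C.pre > 16]
37. n27.acc = 20  [terminal]
38. n9.live = false  [C₀.cnt and C₁.cnt]
39. n0.acc = false  [false]
40. n0.ok = false  [A₀.live == true]
41. n0.lim = "zr"  ["zr"]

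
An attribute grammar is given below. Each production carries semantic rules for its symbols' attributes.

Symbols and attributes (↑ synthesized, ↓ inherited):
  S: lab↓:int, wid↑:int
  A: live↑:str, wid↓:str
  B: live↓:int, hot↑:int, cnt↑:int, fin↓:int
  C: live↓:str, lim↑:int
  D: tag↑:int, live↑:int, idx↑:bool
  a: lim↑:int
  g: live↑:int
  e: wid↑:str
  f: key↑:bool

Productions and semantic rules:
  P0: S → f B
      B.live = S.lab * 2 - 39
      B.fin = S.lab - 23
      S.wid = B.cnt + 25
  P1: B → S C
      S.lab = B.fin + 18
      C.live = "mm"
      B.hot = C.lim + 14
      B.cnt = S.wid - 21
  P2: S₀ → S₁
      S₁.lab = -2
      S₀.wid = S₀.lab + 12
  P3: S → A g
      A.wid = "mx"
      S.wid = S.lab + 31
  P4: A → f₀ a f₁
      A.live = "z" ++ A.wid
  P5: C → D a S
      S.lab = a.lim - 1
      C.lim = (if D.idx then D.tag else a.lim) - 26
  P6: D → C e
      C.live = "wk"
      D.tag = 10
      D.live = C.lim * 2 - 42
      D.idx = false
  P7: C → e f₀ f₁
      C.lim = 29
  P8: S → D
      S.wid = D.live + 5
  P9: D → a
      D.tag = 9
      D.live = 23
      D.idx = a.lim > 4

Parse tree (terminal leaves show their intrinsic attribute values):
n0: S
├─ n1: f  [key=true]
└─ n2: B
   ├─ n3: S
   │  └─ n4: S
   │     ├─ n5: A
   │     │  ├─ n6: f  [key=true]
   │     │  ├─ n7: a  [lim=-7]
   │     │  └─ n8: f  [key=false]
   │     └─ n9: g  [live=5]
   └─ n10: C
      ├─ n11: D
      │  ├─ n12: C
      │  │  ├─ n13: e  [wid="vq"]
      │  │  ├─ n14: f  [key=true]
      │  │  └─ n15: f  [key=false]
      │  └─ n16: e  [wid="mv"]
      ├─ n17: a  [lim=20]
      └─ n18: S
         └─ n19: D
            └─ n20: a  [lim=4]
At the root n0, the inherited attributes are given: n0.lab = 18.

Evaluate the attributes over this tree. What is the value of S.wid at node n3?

1. n0.lab = 18  [given at root]
2. n1.key = true  [terminal]
3. n2.live = -3  [S.lab * 2 - 39]
4. n2.fin = -5  [S.lab - 23]
5. n3.lab = 13  [B.fin + 18]
6. n4.lab = -2  [-2]
7. n5.wid = "mx"  ["mx"]
8. n6.key = true  [terminal]
9. n7.lim = -7  [terminal]
10. n8.key = false  [terminal]
11. n5.live = "zmx"  ["z" ++ A.wid]
12. n9.live = 5  [terminal]
13. n4.wid = 29  [S.lab + 31]
14. n3.wid = 25  [S₀.lab + 12]
15. n10.live = "mm"  ["mm"]
16. n12.live = "wk"  ["wk"]
17. n13.wid = "vq"  [terminal]
18. n14.key = true  [terminal]
19. n15.key = false  [terminal]
20. n12.lim = 29  [29]
21. n16.wid = "mv"  [terminal]
22. n11.tag = 10  [10]
23. n11.live = 16  [C.lim * 2 - 42]
24. n11.idx = false  [false]
25. n17.lim = 20  [terminal]
26. n18.lab = 19  [a.lim - 1]
27. n20.lim = 4  [terminal]
28. n19.tag = 9  [9]
29. n19.live = 23  [23]
30. n19.idx = false  [a.lim > 4]
31. n18.wid = 28  [D.live + 5]
32. n10.lim = -6  [(if D.idx then D.tag else a.lim) - 26]
33. n2.hot = 8  [C.lim + 14]
34. n2.cnt = 4  [S.wid - 21]
35. n0.wid = 29  [B.cnt + 25]

25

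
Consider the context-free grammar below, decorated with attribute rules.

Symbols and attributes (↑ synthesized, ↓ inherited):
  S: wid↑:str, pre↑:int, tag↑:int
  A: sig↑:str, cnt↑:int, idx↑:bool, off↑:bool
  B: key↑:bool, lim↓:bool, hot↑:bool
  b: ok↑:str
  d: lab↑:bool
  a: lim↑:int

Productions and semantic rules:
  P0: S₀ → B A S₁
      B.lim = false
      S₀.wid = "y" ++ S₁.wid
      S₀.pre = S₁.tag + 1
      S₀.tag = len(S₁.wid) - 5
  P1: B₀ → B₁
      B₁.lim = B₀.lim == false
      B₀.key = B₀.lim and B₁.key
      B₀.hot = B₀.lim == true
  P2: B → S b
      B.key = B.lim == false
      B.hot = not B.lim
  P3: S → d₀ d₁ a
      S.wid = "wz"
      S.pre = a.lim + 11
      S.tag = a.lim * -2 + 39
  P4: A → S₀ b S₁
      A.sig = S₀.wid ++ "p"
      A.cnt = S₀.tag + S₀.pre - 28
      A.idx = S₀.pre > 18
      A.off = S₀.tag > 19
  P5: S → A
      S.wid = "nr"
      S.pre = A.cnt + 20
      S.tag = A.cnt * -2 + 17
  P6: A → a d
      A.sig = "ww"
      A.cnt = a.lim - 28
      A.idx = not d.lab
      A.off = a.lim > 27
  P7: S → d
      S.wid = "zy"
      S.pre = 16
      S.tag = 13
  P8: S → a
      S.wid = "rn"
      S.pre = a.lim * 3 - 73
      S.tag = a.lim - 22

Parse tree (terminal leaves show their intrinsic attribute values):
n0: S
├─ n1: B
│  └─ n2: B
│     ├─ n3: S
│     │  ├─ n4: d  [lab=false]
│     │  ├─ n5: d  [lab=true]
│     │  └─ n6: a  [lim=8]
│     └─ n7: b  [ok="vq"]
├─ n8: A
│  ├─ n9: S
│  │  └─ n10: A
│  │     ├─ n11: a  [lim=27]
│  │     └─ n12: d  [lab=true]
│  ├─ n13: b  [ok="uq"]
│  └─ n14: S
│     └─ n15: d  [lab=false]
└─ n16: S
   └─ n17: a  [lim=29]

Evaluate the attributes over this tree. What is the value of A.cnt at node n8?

1. n1.lim = false  [false]
2. n2.lim = true  [B₀.lim == false]
3. n4.lab = false  [terminal]
4. n5.lab = true  [terminal]
5. n6.lim = 8  [terminal]
6. n3.wid = "wz"  ["wz"]
7. n3.pre = 19  [a.lim + 11]
8. n3.tag = 23  [a.lim * -2 + 39]
9. n7.ok = "vq"  [terminal]
10. n2.key = false  [B.lim == false]
11. n2.hot = false  [not B.lim]
12. n1.key = false  [B₀.lim and B₁.key]
13. n1.hot = false  [B₀.lim == true]
14. n11.lim = 27  [terminal]
15. n12.lab = true  [terminal]
16. n10.sig = "ww"  ["ww"]
17. n10.cnt = -1  [a.lim - 28]
18. n10.idx = false  [not d.lab]
19. n10.off = false  [a.lim > 27]
20. n9.wid = "nr"  ["nr"]
21. n9.pre = 19  [A.cnt + 20]
22. n9.tag = 19  [A.cnt * -2 + 17]
23. n13.ok = "uq"  [terminal]
24. n15.lab = false  [terminal]
25. n14.wid = "zy"  ["zy"]
26. n14.pre = 16  [16]
27. n14.tag = 13  [13]
28. n8.sig = "nrp"  [S₀.wid ++ "p"]
29. n8.cnt = 10  [S₀.tag + S₀.pre - 28]
30. n8.idx = true  [S₀.pre > 18]
31. n8.off = false  [S₀.tag > 19]
32. n17.lim = 29  [terminal]
33. n16.wid = "rn"  ["rn"]
34. n16.pre = 14  [a.lim * 3 - 73]
35. n16.tag = 7  [a.lim - 22]
36. n0.wid = "yrn"  ["y" ++ S₁.wid]
37. n0.pre = 8  [S₁.tag + 1]
38. n0.tag = -3  [len(S₁.wid) - 5]

10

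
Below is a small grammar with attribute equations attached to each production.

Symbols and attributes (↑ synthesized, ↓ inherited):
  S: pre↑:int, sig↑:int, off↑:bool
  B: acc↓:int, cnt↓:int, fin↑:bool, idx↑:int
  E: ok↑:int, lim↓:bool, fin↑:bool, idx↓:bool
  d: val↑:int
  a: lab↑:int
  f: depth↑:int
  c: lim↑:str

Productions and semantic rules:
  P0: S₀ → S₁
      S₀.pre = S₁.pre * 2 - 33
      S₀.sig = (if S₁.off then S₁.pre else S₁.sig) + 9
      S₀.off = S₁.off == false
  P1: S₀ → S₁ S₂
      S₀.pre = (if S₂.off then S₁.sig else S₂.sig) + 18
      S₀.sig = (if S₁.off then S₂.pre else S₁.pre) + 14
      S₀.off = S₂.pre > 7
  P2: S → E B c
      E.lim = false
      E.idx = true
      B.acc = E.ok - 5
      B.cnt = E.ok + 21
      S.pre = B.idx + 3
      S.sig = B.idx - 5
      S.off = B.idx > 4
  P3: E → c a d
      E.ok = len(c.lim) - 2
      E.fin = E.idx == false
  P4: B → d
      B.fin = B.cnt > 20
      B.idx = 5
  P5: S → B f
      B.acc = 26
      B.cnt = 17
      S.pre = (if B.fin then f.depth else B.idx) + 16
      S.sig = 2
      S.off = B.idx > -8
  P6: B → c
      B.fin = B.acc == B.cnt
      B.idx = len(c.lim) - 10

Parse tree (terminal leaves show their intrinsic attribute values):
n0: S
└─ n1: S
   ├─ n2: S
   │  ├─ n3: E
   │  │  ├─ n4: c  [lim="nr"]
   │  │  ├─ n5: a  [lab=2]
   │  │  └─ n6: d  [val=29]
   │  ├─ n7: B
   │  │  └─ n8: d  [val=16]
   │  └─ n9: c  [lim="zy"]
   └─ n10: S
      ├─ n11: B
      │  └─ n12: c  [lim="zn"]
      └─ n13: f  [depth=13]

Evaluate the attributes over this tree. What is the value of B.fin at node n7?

true

1. n3.lim = false  [false]
2. n3.idx = true  [true]
3. n4.lim = "nr"  [terminal]
4. n5.lab = 2  [terminal]
5. n6.val = 29  [terminal]
6. n3.ok = 0  [len(c.lim) - 2]
7. n3.fin = false  [E.idx == false]
8. n7.acc = -5  [E.ok - 5]
9. n7.cnt = 21  [E.ok + 21]
10. n8.val = 16  [terminal]
11. n7.fin = true  [B.cnt > 20]
12. n7.idx = 5  [5]
13. n9.lim = "zy"  [terminal]
14. n2.pre = 8  [B.idx + 3]
15. n2.sig = 0  [B.idx - 5]
16. n2.off = true  [B.idx > 4]
17. n11.acc = 26  [26]
18. n11.cnt = 17  [17]
19. n12.lim = "zn"  [terminal]
20. n11.fin = false  [B.acc == B.cnt]
21. n11.idx = -8  [len(c.lim) - 10]
22. n13.depth = 13  [terminal]
23. n10.pre = 8  [(if B.fin then f.depth else B.idx) + 16]
24. n10.sig = 2  [2]
25. n10.off = false  [B.idx > -8]
26. n1.pre = 20  [(if S₂.off then S₁.sig else S₂.sig) + 18]
27. n1.sig = 22  [(if S₁.off then S₂.pre else S₁.pre) + 14]
28. n1.off = true  [S₂.pre > 7]
29. n0.pre = 7  [S₁.pre * 2 - 33]
30. n0.sig = 29  [(if S₁.off then S₁.pre else S₁.sig) + 9]
31. n0.off = false  [S₁.off == false]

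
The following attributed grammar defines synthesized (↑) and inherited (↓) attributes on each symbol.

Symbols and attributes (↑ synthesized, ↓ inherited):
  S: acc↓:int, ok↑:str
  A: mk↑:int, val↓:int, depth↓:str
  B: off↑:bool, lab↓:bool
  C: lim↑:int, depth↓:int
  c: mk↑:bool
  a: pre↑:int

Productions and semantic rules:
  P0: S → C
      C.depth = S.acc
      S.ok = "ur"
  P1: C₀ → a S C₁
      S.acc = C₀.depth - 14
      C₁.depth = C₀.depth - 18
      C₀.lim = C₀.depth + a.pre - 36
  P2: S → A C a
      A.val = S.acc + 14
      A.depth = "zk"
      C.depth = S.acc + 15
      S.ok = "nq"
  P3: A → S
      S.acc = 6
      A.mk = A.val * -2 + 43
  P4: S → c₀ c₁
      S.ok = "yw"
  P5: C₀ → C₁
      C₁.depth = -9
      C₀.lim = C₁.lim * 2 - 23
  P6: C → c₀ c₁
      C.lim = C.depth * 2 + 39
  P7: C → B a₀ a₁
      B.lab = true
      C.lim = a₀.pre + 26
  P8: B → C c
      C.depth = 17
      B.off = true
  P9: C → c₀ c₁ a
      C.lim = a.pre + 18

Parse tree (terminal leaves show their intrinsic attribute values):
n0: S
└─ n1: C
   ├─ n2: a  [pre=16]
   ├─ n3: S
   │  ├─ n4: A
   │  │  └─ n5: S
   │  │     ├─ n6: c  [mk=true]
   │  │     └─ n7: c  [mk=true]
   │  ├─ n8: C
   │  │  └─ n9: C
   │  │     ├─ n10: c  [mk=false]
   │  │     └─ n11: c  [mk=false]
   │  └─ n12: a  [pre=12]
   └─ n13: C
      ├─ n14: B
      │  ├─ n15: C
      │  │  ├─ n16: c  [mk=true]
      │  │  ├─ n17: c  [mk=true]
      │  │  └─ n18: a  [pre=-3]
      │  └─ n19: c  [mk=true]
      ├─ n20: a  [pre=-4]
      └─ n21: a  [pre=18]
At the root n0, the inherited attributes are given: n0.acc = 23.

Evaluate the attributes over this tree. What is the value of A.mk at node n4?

-3

1. n0.acc = 23  [given at root]
2. n1.depth = 23  [S.acc]
3. n2.pre = 16  [terminal]
4. n3.acc = 9  [C₀.depth - 14]
5. n4.val = 23  [S.acc + 14]
6. n4.depth = "zk"  ["zk"]
7. n5.acc = 6  [6]
8. n6.mk = true  [terminal]
9. n7.mk = true  [terminal]
10. n5.ok = "yw"  ["yw"]
11. n4.mk = -3  [A.val * -2 + 43]
12. n8.depth = 24  [S.acc + 15]
13. n9.depth = -9  [-9]
14. n10.mk = false  [terminal]
15. n11.mk = false  [terminal]
16. n9.lim = 21  [C.depth * 2 + 39]
17. n8.lim = 19  [C₁.lim * 2 - 23]
18. n12.pre = 12  [terminal]
19. n3.ok = "nq"  ["nq"]
20. n13.depth = 5  [C₀.depth - 18]
21. n14.lab = true  [true]
22. n15.depth = 17  [17]
23. n16.mk = true  [terminal]
24. n17.mk = true  [terminal]
25. n18.pre = -3  [terminal]
26. n15.lim = 15  [a.pre + 18]
27. n19.mk = true  [terminal]
28. n14.off = true  [true]
29. n20.pre = -4  [terminal]
30. n21.pre = 18  [terminal]
31. n13.lim = 22  [a₀.pre + 26]
32. n1.lim = 3  [C₀.depth + a.pre - 36]
33. n0.ok = "ur"  ["ur"]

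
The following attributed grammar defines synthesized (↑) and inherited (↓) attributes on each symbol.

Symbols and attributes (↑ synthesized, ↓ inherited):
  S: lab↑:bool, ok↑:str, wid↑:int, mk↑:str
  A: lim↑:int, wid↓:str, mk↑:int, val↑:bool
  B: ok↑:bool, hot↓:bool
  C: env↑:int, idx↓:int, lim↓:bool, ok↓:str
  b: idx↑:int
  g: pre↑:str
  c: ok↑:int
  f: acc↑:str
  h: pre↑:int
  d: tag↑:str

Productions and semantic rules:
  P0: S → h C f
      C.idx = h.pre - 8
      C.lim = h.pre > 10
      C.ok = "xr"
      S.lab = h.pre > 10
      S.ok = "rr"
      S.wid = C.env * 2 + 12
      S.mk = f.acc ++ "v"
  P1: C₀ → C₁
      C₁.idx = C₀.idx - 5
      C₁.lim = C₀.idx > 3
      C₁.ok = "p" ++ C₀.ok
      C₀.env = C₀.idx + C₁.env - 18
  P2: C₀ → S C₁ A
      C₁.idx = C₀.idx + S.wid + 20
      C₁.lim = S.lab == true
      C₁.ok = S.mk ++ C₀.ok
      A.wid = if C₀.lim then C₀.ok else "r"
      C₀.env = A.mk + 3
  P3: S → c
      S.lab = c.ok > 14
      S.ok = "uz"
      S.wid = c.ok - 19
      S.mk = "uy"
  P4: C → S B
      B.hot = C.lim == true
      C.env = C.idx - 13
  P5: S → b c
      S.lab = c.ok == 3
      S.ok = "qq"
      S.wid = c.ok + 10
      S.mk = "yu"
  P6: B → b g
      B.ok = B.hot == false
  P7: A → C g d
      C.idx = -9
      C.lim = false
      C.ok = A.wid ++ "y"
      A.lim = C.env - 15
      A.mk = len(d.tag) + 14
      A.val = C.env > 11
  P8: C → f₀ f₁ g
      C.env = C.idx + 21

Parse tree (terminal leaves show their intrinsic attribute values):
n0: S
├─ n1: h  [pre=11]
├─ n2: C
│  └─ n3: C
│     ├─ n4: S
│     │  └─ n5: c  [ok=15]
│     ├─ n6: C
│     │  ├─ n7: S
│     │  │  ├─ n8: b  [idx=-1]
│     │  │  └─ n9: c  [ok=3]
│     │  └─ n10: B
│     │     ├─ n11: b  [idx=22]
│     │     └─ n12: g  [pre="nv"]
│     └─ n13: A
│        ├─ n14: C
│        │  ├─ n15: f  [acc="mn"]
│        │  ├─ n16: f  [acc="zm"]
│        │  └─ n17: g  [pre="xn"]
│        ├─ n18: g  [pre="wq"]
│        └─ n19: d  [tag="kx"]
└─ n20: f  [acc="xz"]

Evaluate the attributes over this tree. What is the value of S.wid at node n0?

20

1. n1.pre = 11  [terminal]
2. n2.idx = 3  [h.pre - 8]
3. n2.lim = true  [h.pre > 10]
4. n2.ok = "xr"  ["xr"]
5. n3.idx = -2  [C₀.idx - 5]
6. n3.lim = false  [C₀.idx > 3]
7. n3.ok = "pxr"  ["p" ++ C₀.ok]
8. n5.ok = 15  [terminal]
9. n4.lab = true  [c.ok > 14]
10. n4.ok = "uz"  ["uz"]
11. n4.wid = -4  [c.ok - 19]
12. n4.mk = "uy"  ["uy"]
13. n6.idx = 14  [C₀.idx + S.wid + 20]
14. n6.lim = true  [S.lab == true]
15. n6.ok = "uypxr"  [S.mk ++ C₀.ok]
16. n8.idx = -1  [terminal]
17. n9.ok = 3  [terminal]
18. n7.lab = true  [c.ok == 3]
19. n7.ok = "qq"  ["qq"]
20. n7.wid = 13  [c.ok + 10]
21. n7.mk = "yu"  ["yu"]
22. n10.hot = true  [C.lim == true]
23. n11.idx = 22  [terminal]
24. n12.pre = "nv"  [terminal]
25. n10.ok = false  [B.hot == false]
26. n6.env = 1  [C.idx - 13]
27. n13.wid = "r"  [if C₀.lim then C₀.ok else "r"]
28. n14.idx = -9  [-9]
29. n14.lim = false  [false]
30. n14.ok = "ry"  [A.wid ++ "y"]
31. n15.acc = "mn"  [terminal]
32. n16.acc = "zm"  [terminal]
33. n17.pre = "xn"  [terminal]
34. n14.env = 12  [C.idx + 21]
35. n18.pre = "wq"  [terminal]
36. n19.tag = "kx"  [terminal]
37. n13.lim = -3  [C.env - 15]
38. n13.mk = 16  [len(d.tag) + 14]
39. n13.val = true  [C.env > 11]
40. n3.env = 19  [A.mk + 3]
41. n2.env = 4  [C₀.idx + C₁.env - 18]
42. n20.acc = "xz"  [terminal]
43. n0.lab = true  [h.pre > 10]
44. n0.ok = "rr"  ["rr"]
45. n0.wid = 20  [C.env * 2 + 12]
46. n0.mk = "xzv"  [f.acc ++ "v"]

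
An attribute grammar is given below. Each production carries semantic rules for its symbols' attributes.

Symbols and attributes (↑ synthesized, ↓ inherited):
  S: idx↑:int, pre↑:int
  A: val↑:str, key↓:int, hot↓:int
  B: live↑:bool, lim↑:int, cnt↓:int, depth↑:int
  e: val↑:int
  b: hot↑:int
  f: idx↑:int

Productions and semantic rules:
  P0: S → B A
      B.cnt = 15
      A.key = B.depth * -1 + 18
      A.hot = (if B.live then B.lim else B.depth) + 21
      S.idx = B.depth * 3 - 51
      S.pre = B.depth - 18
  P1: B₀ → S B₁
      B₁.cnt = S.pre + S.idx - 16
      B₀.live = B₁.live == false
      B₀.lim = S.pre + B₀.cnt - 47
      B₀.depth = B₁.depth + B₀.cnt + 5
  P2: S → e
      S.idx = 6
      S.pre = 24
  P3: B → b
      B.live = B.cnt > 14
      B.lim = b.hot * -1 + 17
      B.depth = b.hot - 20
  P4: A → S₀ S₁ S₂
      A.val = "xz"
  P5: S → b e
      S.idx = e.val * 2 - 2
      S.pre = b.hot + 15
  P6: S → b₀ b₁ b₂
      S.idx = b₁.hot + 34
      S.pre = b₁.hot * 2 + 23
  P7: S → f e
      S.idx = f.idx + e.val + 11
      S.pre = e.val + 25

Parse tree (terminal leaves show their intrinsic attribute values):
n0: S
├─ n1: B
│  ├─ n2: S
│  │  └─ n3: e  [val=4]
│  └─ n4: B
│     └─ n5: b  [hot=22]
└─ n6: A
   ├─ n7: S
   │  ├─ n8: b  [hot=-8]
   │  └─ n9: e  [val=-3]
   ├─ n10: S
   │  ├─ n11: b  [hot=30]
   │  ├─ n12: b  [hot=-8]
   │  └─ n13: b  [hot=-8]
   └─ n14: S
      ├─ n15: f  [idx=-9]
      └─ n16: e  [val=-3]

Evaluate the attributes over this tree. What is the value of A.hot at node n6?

1. n1.cnt = 15  [15]
2. n3.val = 4  [terminal]
3. n2.idx = 6  [6]
4. n2.pre = 24  [24]
5. n4.cnt = 14  [S.pre + S.idx - 16]
6. n5.hot = 22  [terminal]
7. n4.live = false  [B.cnt > 14]
8. n4.lim = -5  [b.hot * -1 + 17]
9. n4.depth = 2  [b.hot - 20]
10. n1.live = true  [B₁.live == false]
11. n1.lim = -8  [S.pre + B₀.cnt - 47]
12. n1.depth = 22  [B₁.depth + B₀.cnt + 5]
13. n6.key = -4  [B.depth * -1 + 18]
14. n6.hot = 13  [(if B.live then B.lim else B.depth) + 21]
15. n8.hot = -8  [terminal]
16. n9.val = -3  [terminal]
17. n7.idx = -8  [e.val * 2 - 2]
18. n7.pre = 7  [b.hot + 15]
19. n11.hot = 30  [terminal]
20. n12.hot = -8  [terminal]
21. n13.hot = -8  [terminal]
22. n10.idx = 26  [b₁.hot + 34]
23. n10.pre = 7  [b₁.hot * 2 + 23]
24. n15.idx = -9  [terminal]
25. n16.val = -3  [terminal]
26. n14.idx = -1  [f.idx + e.val + 11]
27. n14.pre = 22  [e.val + 25]
28. n6.val = "xz"  ["xz"]
29. n0.idx = 15  [B.depth * 3 - 51]
30. n0.pre = 4  [B.depth - 18]

13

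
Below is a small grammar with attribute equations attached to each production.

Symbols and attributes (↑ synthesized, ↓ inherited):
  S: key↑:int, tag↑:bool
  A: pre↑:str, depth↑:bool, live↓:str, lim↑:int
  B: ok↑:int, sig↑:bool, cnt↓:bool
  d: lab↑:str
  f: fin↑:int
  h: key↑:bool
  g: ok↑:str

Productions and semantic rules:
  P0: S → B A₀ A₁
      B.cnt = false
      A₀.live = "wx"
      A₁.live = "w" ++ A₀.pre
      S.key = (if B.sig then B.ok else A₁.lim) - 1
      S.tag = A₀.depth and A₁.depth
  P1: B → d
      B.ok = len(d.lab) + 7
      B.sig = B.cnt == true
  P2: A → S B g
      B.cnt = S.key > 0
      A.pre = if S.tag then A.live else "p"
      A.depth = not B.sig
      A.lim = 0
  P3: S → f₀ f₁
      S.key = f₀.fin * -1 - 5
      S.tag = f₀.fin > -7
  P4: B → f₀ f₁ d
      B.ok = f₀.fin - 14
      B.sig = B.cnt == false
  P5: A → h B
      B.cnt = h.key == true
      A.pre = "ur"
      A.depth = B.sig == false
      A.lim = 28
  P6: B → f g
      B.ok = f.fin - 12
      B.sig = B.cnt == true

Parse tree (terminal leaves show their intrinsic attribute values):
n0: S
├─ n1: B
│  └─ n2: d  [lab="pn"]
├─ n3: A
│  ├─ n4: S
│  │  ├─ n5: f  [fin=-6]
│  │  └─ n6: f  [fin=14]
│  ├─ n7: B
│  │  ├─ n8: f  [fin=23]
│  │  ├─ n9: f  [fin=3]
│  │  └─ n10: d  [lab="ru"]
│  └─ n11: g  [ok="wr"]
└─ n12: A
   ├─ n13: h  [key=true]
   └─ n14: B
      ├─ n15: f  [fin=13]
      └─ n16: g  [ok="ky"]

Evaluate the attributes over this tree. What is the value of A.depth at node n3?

true

1. n1.cnt = false  [false]
2. n2.lab = "pn"  [terminal]
3. n1.ok = 9  [len(d.lab) + 7]
4. n1.sig = false  [B.cnt == true]
5. n3.live = "wx"  ["wx"]
6. n5.fin = -6  [terminal]
7. n6.fin = 14  [terminal]
8. n4.key = 1  [f₀.fin * -1 - 5]
9. n4.tag = true  [f₀.fin > -7]
10. n7.cnt = true  [S.key > 0]
11. n8.fin = 23  [terminal]
12. n9.fin = 3  [terminal]
13. n10.lab = "ru"  [terminal]
14. n7.ok = 9  [f₀.fin - 14]
15. n7.sig = false  [B.cnt == false]
16. n11.ok = "wr"  [terminal]
17. n3.pre = "wx"  [if S.tag then A.live else "p"]
18. n3.depth = true  [not B.sig]
19. n3.lim = 0  [0]
20. n12.live = "wwx"  ["w" ++ A₀.pre]
21. n13.key = true  [terminal]
22. n14.cnt = true  [h.key == true]
23. n15.fin = 13  [terminal]
24. n16.ok = "ky"  [terminal]
25. n14.ok = 1  [f.fin - 12]
26. n14.sig = true  [B.cnt == true]
27. n12.pre = "ur"  ["ur"]
28. n12.depth = false  [B.sig == false]
29. n12.lim = 28  [28]
30. n0.key = 27  [(if B.sig then B.ok else A₁.lim) - 1]
31. n0.tag = false  [A₀.depth and A₁.depth]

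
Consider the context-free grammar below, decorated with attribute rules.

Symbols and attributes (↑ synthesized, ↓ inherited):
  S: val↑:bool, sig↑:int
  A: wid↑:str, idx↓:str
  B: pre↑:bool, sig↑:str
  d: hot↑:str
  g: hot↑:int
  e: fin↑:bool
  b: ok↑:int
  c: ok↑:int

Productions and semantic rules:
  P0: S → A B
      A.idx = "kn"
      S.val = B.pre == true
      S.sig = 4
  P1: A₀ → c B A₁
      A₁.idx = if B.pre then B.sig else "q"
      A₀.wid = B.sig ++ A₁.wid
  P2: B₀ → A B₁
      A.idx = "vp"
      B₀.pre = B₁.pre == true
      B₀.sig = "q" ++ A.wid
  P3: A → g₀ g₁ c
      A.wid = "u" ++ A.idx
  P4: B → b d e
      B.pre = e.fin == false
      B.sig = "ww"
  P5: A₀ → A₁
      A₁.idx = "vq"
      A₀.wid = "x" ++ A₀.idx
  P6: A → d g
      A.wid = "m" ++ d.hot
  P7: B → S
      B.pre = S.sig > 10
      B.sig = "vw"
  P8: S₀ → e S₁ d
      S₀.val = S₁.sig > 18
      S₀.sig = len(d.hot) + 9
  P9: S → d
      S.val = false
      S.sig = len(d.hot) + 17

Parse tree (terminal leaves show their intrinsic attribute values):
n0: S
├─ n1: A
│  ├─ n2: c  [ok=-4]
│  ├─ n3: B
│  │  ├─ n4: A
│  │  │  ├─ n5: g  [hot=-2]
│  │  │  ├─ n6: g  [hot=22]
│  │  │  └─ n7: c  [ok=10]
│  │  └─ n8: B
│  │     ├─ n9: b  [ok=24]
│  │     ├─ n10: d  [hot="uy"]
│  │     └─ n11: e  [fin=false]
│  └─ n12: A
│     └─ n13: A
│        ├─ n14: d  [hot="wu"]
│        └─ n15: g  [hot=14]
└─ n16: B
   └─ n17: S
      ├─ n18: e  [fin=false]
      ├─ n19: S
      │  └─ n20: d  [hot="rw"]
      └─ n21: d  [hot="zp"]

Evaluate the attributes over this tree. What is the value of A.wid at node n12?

"xquvp"

1. n1.idx = "kn"  ["kn"]
2. n2.ok = -4  [terminal]
3. n4.idx = "vp"  ["vp"]
4. n5.hot = -2  [terminal]
5. n6.hot = 22  [terminal]
6. n7.ok = 10  [terminal]
7. n4.wid = "uvp"  ["u" ++ A.idx]
8. n9.ok = 24  [terminal]
9. n10.hot = "uy"  [terminal]
10. n11.fin = false  [terminal]
11. n8.pre = true  [e.fin == false]
12. n8.sig = "ww"  ["ww"]
13. n3.pre = true  [B₁.pre == true]
14. n3.sig = "quvp"  ["q" ++ A.wid]
15. n12.idx = "quvp"  [if B.pre then B.sig else "q"]
16. n13.idx = "vq"  ["vq"]
17. n14.hot = "wu"  [terminal]
18. n15.hot = 14  [terminal]
19. n13.wid = "mwu"  ["m" ++ d.hot]
20. n12.wid = "xquvp"  ["x" ++ A₀.idx]
21. n1.wid = "quvpxquvp"  [B.sig ++ A₁.wid]
22. n18.fin = false  [terminal]
23. n20.hot = "rw"  [terminal]
24. n19.val = false  [false]
25. n19.sig = 19  [len(d.hot) + 17]
26. n21.hot = "zp"  [terminal]
27. n17.val = true  [S₁.sig > 18]
28. n17.sig = 11  [len(d.hot) + 9]
29. n16.pre = true  [S.sig > 10]
30. n16.sig = "vw"  ["vw"]
31. n0.val = true  [B.pre == true]
32. n0.sig = 4  [4]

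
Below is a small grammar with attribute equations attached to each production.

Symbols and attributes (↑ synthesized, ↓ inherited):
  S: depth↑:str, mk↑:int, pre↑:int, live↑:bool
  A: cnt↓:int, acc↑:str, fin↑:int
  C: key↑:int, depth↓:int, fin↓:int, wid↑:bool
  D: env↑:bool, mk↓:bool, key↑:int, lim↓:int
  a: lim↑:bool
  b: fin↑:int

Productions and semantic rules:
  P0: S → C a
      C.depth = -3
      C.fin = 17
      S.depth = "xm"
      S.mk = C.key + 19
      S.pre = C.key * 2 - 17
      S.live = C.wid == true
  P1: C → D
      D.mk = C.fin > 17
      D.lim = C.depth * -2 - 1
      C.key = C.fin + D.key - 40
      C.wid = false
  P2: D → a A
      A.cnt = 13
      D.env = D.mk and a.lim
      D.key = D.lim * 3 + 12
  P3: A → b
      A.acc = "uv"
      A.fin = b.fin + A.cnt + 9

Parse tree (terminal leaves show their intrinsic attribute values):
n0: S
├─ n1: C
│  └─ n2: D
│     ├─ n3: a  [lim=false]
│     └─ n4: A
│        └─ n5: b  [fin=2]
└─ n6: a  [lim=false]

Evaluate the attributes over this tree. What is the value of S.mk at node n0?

1. n1.depth = -3  [-3]
2. n1.fin = 17  [17]
3. n2.mk = false  [C.fin > 17]
4. n2.lim = 5  [C.depth * -2 - 1]
5. n3.lim = false  [terminal]
6. n4.cnt = 13  [13]
7. n5.fin = 2  [terminal]
8. n4.acc = "uv"  ["uv"]
9. n4.fin = 24  [b.fin + A.cnt + 9]
10. n2.env = false  [D.mk and a.lim]
11. n2.key = 27  [D.lim * 3 + 12]
12. n1.key = 4  [C.fin + D.key - 40]
13. n1.wid = false  [false]
14. n6.lim = false  [terminal]
15. n0.depth = "xm"  ["xm"]
16. n0.mk = 23  [C.key + 19]
17. n0.pre = -9  [C.key * 2 - 17]
18. n0.live = false  [C.wid == true]

23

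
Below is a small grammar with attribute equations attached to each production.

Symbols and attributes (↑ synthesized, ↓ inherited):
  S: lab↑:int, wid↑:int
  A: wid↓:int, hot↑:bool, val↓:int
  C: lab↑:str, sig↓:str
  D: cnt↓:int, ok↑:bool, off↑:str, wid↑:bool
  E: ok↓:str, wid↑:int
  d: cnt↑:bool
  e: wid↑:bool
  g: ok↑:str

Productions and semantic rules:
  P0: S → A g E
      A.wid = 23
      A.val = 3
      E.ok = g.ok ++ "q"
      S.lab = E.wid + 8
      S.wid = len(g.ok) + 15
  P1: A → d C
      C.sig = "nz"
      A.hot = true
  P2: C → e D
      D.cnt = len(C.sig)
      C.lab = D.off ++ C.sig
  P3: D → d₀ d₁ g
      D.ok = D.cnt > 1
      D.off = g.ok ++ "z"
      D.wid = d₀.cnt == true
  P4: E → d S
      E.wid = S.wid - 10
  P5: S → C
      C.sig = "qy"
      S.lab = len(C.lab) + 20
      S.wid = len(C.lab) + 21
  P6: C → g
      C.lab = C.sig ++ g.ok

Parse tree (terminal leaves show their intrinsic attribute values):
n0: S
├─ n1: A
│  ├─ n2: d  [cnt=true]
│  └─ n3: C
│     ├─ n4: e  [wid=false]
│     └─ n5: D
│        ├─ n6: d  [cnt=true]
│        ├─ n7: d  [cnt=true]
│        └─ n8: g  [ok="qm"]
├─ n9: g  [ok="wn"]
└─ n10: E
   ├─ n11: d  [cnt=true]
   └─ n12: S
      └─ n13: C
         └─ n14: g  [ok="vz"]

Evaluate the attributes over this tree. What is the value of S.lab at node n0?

23

1. n1.wid = 23  [23]
2. n1.val = 3  [3]
3. n2.cnt = true  [terminal]
4. n3.sig = "nz"  ["nz"]
5. n4.wid = false  [terminal]
6. n5.cnt = 2  [len(C.sig)]
7. n6.cnt = true  [terminal]
8. n7.cnt = true  [terminal]
9. n8.ok = "qm"  [terminal]
10. n5.ok = true  [D.cnt > 1]
11. n5.off = "qmz"  [g.ok ++ "z"]
12. n5.wid = true  [d₀.cnt == true]
13. n3.lab = "qmznz"  [D.off ++ C.sig]
14. n1.hot = true  [true]
15. n9.ok = "wn"  [terminal]
16. n10.ok = "wnq"  [g.ok ++ "q"]
17. n11.cnt = true  [terminal]
18. n13.sig = "qy"  ["qy"]
19. n14.ok = "vz"  [terminal]
20. n13.lab = "qyvz"  [C.sig ++ g.ok]
21. n12.lab = 24  [len(C.lab) + 20]
22. n12.wid = 25  [len(C.lab) + 21]
23. n10.wid = 15  [S.wid - 10]
24. n0.lab = 23  [E.wid + 8]
25. n0.wid = 17  [len(g.ok) + 15]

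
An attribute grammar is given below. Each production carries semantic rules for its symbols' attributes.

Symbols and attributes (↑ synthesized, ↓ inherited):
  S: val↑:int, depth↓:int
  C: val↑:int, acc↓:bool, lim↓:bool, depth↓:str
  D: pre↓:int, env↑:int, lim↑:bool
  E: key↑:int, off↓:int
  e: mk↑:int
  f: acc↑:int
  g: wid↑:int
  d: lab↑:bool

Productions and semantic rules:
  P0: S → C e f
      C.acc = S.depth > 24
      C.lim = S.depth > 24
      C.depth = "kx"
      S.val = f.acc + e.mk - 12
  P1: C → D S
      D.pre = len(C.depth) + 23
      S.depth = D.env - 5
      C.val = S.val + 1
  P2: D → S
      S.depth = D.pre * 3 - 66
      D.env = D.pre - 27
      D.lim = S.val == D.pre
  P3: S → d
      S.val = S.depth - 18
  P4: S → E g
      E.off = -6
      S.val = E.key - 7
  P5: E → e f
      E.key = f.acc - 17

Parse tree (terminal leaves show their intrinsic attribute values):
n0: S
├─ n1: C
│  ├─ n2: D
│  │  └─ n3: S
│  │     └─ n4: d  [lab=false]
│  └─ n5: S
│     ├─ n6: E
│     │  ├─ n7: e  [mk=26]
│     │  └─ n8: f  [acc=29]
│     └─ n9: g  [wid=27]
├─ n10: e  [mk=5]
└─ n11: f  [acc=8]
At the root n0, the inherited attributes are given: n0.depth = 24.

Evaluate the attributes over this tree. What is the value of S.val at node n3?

-9

1. n0.depth = 24  [given at root]
2. n1.acc = false  [S.depth > 24]
3. n1.lim = false  [S.depth > 24]
4. n1.depth = "kx"  ["kx"]
5. n2.pre = 25  [len(C.depth) + 23]
6. n3.depth = 9  [D.pre * 3 - 66]
7. n4.lab = false  [terminal]
8. n3.val = -9  [S.depth - 18]
9. n2.env = -2  [D.pre - 27]
10. n2.lim = false  [S.val == D.pre]
11. n5.depth = -7  [D.env - 5]
12. n6.off = -6  [-6]
13. n7.mk = 26  [terminal]
14. n8.acc = 29  [terminal]
15. n6.key = 12  [f.acc - 17]
16. n9.wid = 27  [terminal]
17. n5.val = 5  [E.key - 7]
18. n1.val = 6  [S.val + 1]
19. n10.mk = 5  [terminal]
20. n11.acc = 8  [terminal]
21. n0.val = 1  [f.acc + e.mk - 12]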